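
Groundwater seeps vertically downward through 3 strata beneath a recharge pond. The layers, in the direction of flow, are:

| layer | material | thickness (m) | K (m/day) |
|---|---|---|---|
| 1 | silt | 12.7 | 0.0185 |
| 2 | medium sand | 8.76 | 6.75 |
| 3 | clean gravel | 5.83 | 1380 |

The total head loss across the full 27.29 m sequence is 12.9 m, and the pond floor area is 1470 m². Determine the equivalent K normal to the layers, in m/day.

0.0397

Flow is perpendicular to layering, so the layers act in series and the equivalent K is the thickness-weighted harmonic mean.
Total thickness L = 12.7 + 8.76 + 5.83 = 27.29 m.
Σ(b_i/K_i) = 12.7/0.0185 + 8.76/6.75 + 5.83/1380 = 687.8 d.
K_eq = L / Σ(b_i/K_i) = 27.29 / 687.8 = 0.03968 m/day.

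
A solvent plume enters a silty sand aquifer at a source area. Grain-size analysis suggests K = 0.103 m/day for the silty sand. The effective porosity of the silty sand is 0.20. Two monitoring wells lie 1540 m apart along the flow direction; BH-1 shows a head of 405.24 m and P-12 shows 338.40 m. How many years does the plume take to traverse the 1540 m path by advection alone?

189

Hydraulic gradient i = (405.24 − 338.40) / 1540 = 66.84 / 1540 = 0.04340.
Darcy flux q = K · i = 0.1030 × 0.04340 = 0.004470 m/day.
Seepage velocity v = q / n_e = 0.004470 / 0.20 = 0.02235 m/day.
Travel time t = L / v = 1540 / 0.02235 = 68897 days = 188.6 years.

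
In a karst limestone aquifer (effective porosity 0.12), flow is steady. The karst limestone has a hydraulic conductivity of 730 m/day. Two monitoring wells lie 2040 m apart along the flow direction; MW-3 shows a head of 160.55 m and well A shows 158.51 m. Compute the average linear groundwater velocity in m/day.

Hydraulic gradient i = (160.55 − 158.51) / 2040 = 2.04 / 2040 = 0.001000.
Darcy flux q = K · i = 730.0 × 0.001000 = 0.7300 m/day.
Seepage velocity v = q / n_e = 0.7300 / 0.12 = 6.083 m/day.

6.08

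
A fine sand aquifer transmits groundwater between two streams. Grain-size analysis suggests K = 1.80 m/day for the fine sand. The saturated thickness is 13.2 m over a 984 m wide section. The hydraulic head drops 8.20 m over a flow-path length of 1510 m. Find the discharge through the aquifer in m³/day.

127

Cross-sectional area A = 984 × 13.2 = 12989 m².
Hydraulic gradient i = Δh / L = 8.20 / 1510 = 0.005430.
Darcy's law: Q = K · A · i = 1.800 × 12989 × 0.005430 = 127.0 m³/day.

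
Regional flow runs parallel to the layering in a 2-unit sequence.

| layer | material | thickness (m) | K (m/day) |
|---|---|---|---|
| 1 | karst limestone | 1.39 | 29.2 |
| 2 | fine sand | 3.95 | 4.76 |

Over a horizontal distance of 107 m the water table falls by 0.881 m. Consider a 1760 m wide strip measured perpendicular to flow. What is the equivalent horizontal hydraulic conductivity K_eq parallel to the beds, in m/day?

11.1

Flow is parallel to layering, so each bed carries its own Darcy discharge and the transmissivities add.
Σ(K_i·b_i) = 29.2×1.39 + 4.76×3.95 = 59.39 m²/day.
Total thickness b = 5.340 m, so K_eq = Σ(K_i·b_i)/b = 11.12 m/day.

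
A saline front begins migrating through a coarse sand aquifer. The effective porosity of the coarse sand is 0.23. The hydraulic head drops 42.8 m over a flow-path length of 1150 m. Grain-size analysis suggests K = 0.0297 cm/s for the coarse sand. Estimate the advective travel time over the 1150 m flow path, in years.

0.758

Convert K: 0.0297 cm/s × 864 = 25.66 m/day.
Hydraulic gradient i = Δh / L = 42.8 / 1150 = 0.03722.
Darcy flux q = K · i = 25.66 × 0.03722 = 0.9550 m/day.
Seepage velocity v = q / n_e = 0.9550 / 0.23 = 4.152 m/day.
Travel time t = L / v = 1150 / 4.152 = 277.0 days = 0.7583 years.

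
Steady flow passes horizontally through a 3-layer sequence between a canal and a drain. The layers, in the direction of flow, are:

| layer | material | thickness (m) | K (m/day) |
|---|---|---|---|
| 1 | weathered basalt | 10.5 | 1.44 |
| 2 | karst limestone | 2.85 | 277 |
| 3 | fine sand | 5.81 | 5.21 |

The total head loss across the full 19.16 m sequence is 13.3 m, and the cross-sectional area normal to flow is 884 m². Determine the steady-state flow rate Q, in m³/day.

1400

Flow is perpendicular to layering, so the layers act in series and the equivalent K is the thickness-weighted harmonic mean.
Total thickness L = 10.5 + 2.85 + 5.81 = 19.16 m.
Σ(b_i/K_i) = 10.5/1.44 + 2.85/277 + 5.81/5.21 = 8.417 d.
K_eq = L / Σ(b_i/K_i) = 19.16 / 8.417 = 2.276 m/day.
Q = K_eq · A · (Δh/L) = 2.276 × 884 × (13.3/19.16) = 1397 m³/day.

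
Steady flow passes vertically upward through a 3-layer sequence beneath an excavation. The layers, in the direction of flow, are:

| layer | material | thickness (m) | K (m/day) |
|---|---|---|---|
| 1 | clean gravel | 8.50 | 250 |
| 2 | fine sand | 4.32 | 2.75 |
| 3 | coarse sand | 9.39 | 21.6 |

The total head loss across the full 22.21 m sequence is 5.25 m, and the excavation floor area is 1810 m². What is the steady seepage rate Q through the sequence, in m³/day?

4660

Flow is perpendicular to layering, so the layers act in series and the equivalent K is the thickness-weighted harmonic mean.
Total thickness L = 8.50 + 4.32 + 9.39 = 22.21 m.
Σ(b_i/K_i) = 8.50/250 + 4.32/2.75 + 9.39/21.6 = 2.040 d.
K_eq = L / Σ(b_i/K_i) = 22.21 / 2.040 = 10.89 m/day.
Q = K_eq · A · (Δh/L) = 10.89 × 1810 × (5.25/22.21) = 4659 m³/day.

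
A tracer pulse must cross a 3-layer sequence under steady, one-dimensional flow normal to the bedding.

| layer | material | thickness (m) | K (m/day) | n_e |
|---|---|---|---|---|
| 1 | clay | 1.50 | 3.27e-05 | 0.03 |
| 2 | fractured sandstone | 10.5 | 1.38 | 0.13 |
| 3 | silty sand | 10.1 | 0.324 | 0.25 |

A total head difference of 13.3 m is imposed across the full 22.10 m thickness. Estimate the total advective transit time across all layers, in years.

37.2

With flow normal to the layers, continuity requires the same specific discharge q through every layer.
Σ(b_i/K_i) = 1.50/3.27e-05 + 10.5/1.38 + 10.1/0.324 = 45910 d.
q = Δh / Σ(b_i/K_i) = 13.3 / 45910 = 0.0002897 m/day.
In each layer the seepage velocity is v_i = q/n_i, so the layer transit time is t_i = b_i·n_i / q:
  layer 1 (clay): t_1 = 1.50 × 0.03 / 0.0002897 = 155.3 d
  layer 2 (fractured sandstone): t_2 = 10.5 × 0.13 / 0.0002897 = 4712 d
  layer 3 (silty sand): t_3 = 10.1 × 0.25 / 0.0002897 = 8716 d
Total t = Σ t_i = 13583 days = 37.19 years.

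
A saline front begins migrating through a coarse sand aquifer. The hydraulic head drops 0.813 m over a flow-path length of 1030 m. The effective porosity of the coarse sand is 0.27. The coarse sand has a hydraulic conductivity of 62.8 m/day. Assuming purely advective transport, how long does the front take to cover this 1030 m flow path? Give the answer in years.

Hydraulic gradient i = Δh / L = 0.813 / 1030 = 0.0007893.
Darcy flux q = K · i = 62.80 × 0.0007893 = 0.04957 m/day.
Seepage velocity v = q / n_e = 0.04957 / 0.27 = 0.1836 m/day.
Travel time t = L / v = 1030 / 0.1836 = 5610 days = 15.36 years.

15.4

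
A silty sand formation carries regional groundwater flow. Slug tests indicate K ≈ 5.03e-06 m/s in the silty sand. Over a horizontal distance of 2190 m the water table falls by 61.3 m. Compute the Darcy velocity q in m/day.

Convert K: 5.03e-06 m/s × 86400 = 0.4346 m/day.
Hydraulic gradient i = Δh / L = 61.3 / 2190 = 0.02799.
Specific discharge q = K · i = 0.4346 × 0.02799 = 0.01216 m/day.

0.0122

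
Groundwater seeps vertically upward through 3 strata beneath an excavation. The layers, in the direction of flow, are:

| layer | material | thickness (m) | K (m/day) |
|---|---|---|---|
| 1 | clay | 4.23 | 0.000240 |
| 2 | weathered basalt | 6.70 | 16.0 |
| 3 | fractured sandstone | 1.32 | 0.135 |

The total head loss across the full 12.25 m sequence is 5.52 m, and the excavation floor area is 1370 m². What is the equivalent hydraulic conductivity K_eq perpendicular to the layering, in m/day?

0.000695

Flow is perpendicular to layering, so the layers act in series and the equivalent K is the thickness-weighted harmonic mean.
Total thickness L = 4.23 + 6.70 + 1.32 = 12.25 m.
Σ(b_i/K_i) = 4.23/0.000240 + 6.70/16.0 + 1.32/0.135 = 17635 d.
K_eq = L / Σ(b_i/K_i) = 12.25 / 17635 = 0.0006946 m/day.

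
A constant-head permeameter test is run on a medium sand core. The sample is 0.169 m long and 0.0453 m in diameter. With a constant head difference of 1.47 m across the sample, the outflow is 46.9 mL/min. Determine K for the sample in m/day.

4.82

Cross-sectional area A = π·(d/2)² = π × (0.0453/2)² = 0.001612 m².
Convert discharge: 46.9 mL/min = 7.817e-07 m³/s.
Darcy's law rearranged: K = Q·L / (A·Δh) = 7.817e-07 × 0.169 / (0.001612 × 1.47) = 5.576e-05 m/s = 4.817 m/day.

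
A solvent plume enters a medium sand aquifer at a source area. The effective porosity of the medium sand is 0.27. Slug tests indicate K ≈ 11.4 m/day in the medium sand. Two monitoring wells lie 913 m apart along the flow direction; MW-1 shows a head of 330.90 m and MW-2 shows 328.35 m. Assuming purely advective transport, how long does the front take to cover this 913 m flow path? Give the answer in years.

Hydraulic gradient i = (330.90 − 328.35) / 913 = 2.55 / 913 = 0.002793.
Darcy flux q = K · i = 11.40 × 0.002793 = 0.03184 m/day.
Seepage velocity v = q / n_e = 0.03184 / 0.27 = 0.1179 m/day.
Travel time t = L / v = 913 / 0.1179 = 7742 days = 21.20 years.

21.2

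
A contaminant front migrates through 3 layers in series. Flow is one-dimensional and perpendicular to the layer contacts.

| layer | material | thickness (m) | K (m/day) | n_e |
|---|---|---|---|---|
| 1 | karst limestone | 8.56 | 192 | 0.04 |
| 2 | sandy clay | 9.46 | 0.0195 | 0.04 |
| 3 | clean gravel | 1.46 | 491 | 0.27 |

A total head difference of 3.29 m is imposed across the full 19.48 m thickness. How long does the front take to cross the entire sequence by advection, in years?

0.450

With flow normal to the layers, continuity requires the same specific discharge q through every layer.
Σ(b_i/K_i) = 8.56/192 + 9.46/0.0195 + 1.46/491 = 485.2 d.
q = Δh / Σ(b_i/K_i) = 3.29 / 485.2 = 0.006781 m/day.
In each layer the seepage velocity is v_i = q/n_i, so the layer transit time is t_i = b_i·n_i / q:
  layer 1 (karst limestone): t_1 = 8.56 × 0.04 / 0.006781 = 50.49 d
  layer 2 (sandy clay): t_2 = 9.46 × 0.04 / 0.006781 = 55.80 d
  layer 3 (clean gravel): t_3 = 1.46 × 0.27 / 0.006781 = 58.13 d
Total t = Σ t_i = 164.4 days = 0.4502 years.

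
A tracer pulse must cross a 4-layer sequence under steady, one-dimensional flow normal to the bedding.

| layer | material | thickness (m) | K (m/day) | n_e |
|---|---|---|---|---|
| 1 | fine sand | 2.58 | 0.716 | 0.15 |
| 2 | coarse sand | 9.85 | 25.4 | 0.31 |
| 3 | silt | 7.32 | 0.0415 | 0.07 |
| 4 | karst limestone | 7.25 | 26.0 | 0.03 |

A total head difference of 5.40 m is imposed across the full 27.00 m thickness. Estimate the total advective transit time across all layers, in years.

0.382

With flow normal to the layers, continuity requires the same specific discharge q through every layer.
Σ(b_i/K_i) = 2.58/0.716 + 9.85/25.4 + 7.32/0.0415 + 7.25/26.0 = 180.7 d.
q = Δh / Σ(b_i/K_i) = 5.40 / 180.7 = 0.02989 m/day.
In each layer the seepage velocity is v_i = q/n_i, so the layer transit time is t_i = b_i·n_i / q:
  layer 1 (fine sand): t_1 = 2.58 × 0.15 / 0.02989 = 12.95 d
  layer 2 (coarse sand): t_2 = 9.85 × 0.31 / 0.02989 = 102.2 d
  layer 3 (silt): t_3 = 7.32 × 0.07 / 0.02989 = 17.14 d
  layer 4 (karst limestone): t_4 = 7.25 × 0.03 / 0.02989 = 7.276 d
Total t = Σ t_i = 139.5 days = 0.3820 years.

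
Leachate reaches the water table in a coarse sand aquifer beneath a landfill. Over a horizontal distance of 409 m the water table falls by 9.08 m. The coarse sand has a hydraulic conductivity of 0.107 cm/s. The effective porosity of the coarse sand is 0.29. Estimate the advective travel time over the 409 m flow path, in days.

Convert K: 0.107 cm/s × 864 = 92.45 m/day.
Hydraulic gradient i = Δh / L = 9.08 / 409 = 0.02220.
Darcy flux q = K · i = 92.45 × 0.02220 = 2.052 m/day.
Seepage velocity v = q / n_e = 2.052 / 0.29 = 7.077 m/day.
Travel time t = L / v = 409 / 7.077 = 57.79 days.

57.8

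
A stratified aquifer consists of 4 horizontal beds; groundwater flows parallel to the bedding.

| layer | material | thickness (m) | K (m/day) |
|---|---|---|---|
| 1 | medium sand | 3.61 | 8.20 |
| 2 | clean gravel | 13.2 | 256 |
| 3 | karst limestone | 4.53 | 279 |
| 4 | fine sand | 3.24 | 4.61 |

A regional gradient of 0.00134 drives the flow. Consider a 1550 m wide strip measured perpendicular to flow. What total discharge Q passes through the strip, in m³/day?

9740

Flow is parallel to layering, so each bed carries its own Darcy discharge and the transmissivities add.
Σ(K_i·b_i) = 8.20×3.61 + 256×13.2 + 279×4.53 + 4.61×3.24 = 4688 m²/day.
Hydraulic gradient i = 0.00134.
Q = Σ(K_i·b_i) · W · i = 4688 × 1550 × 0.001340 = 9736 m³/day.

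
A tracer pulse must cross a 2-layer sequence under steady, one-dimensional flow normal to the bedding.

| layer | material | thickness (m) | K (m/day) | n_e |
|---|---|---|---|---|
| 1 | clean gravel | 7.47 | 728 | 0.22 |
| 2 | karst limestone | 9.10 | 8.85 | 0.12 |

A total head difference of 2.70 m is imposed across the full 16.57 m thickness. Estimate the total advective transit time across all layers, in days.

With flow normal to the layers, continuity requires the same specific discharge q through every layer.
Σ(b_i/K_i) = 7.47/728 + 9.10/8.85 = 1.039 d.
q = Δh / Σ(b_i/K_i) = 2.70 / 1.039 = 2.600 m/day.
In each layer the seepage velocity is v_i = q/n_i, so the layer transit time is t_i = b_i·n_i / q:
  layer 1 (clean gravel): t_1 = 7.47 × 0.22 / 2.600 = 0.6321 d
  layer 2 (karst limestone): t_2 = 9.10 × 0.12 / 2.600 = 0.4200 d
Total t = Σ t_i = 1.052 days.

1.05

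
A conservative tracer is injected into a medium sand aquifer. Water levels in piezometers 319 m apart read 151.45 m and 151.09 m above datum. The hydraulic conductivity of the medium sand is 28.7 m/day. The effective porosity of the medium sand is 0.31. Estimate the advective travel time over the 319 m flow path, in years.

Hydraulic gradient i = (151.45 − 151.09) / 319 = 0.36 / 319 = 0.001129.
Darcy flux q = K · i = 28.70 × 0.001129 = 0.03239 m/day.
Seepage velocity v = q / n_e = 0.03239 / 0.31 = 0.1045 m/day.
Travel time t = L / v = 319 / 0.1045 = 3053 days = 8.359 years.

8.36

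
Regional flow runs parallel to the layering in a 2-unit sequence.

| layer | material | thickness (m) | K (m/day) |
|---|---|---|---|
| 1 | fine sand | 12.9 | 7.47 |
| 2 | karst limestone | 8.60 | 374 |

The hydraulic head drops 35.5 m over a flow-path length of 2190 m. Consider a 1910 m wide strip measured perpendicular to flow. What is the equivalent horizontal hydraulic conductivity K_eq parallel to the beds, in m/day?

Flow is parallel to layering, so each bed carries its own Darcy discharge and the transmissivities add.
Σ(K_i·b_i) = 7.47×12.9 + 374×8.60 = 3313 m²/day.
Total thickness b = 21.50 m, so K_eq = Σ(K_i·b_i)/b = 154.1 m/day.

154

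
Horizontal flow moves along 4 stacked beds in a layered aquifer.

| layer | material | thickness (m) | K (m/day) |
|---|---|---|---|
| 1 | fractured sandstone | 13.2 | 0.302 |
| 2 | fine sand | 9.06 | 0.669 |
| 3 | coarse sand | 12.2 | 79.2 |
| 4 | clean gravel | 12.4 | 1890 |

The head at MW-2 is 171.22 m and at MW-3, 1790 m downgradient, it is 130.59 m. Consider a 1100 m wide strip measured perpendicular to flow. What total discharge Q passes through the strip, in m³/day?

610000

Flow is parallel to layering, so each bed carries its own Darcy discharge and the transmissivities add.
Σ(K_i·b_i) = 0.302×13.2 + 0.669×9.06 + 79.2×12.2 + 1890×12.4 = 24412 m²/day.
Hydraulic gradient i = (171.22 − 130.59) / 1790 = 40.63 / 1790 = 0.02270.
Q = Σ(K_i·b_i) · W · i = 24412 × 1100 × 0.02270 = 6.095e+05 m³/day.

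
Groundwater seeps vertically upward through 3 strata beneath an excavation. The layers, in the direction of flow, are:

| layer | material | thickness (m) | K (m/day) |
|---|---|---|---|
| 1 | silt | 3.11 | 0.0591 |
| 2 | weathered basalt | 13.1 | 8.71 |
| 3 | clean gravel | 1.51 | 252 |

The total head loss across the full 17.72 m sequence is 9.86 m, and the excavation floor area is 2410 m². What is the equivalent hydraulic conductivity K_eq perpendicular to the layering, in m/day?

0.327

Flow is perpendicular to layering, so the layers act in series and the equivalent K is the thickness-weighted harmonic mean.
Total thickness L = 3.11 + 13.1 + 1.51 = 17.72 m.
Σ(b_i/K_i) = 3.11/0.0591 + 13.1/8.71 + 1.51/252 = 54.13 d.
K_eq = L / Σ(b_i/K_i) = 17.72 / 54.13 = 0.3273 m/day.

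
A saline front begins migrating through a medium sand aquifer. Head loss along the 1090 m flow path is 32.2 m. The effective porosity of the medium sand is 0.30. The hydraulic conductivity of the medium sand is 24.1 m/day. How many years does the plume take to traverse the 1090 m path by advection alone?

Hydraulic gradient i = Δh / L = 32.2 / 1090 = 0.02954.
Darcy flux q = K · i = 24.10 × 0.02954 = 0.7119 m/day.
Seepage velocity v = q / n_e = 0.7119 / 0.30 = 2.373 m/day.
Travel time t = L / v = 1090 / 2.373 = 459.3 days = 1.258 years.

1.26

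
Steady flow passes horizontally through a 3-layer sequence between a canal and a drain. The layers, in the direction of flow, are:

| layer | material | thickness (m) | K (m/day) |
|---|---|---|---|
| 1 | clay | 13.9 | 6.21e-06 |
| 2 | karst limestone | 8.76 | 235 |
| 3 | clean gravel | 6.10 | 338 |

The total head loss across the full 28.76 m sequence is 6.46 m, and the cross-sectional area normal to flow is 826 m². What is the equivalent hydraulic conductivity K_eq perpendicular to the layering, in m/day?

1.28e-05

Flow is perpendicular to layering, so the layers act in series and the equivalent K is the thickness-weighted harmonic mean.
Total thickness L = 13.9 + 8.76 + 6.10 = 28.76 m.
Σ(b_i/K_i) = 13.9/6.21e-06 + 8.76/235 + 6.10/338 = 2.238e+06 d.
K_eq = L / Σ(b_i/K_i) = 28.76 / 2.238e+06 = 1.285e-05 m/day.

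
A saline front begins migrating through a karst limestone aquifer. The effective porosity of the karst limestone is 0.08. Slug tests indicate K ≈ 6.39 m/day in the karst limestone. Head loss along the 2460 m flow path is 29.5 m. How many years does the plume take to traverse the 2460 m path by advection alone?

Hydraulic gradient i = Δh / L = 29.5 / 2460 = 0.01199.
Darcy flux q = K · i = 6.390 × 0.01199 = 0.07663 m/day.
Seepage velocity v = q / n_e = 0.07663 / 0.08 = 0.9579 m/day.
Travel time t = L / v = 2460 / 0.9579 = 2568 days = 7.031 years.

7.03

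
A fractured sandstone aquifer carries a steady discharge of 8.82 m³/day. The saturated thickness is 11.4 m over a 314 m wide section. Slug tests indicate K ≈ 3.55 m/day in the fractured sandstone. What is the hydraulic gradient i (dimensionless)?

0.000694

Cross-sectional area A = 314 × 11.4 = 3580 m².
From Q = K·A·i, i = Q / (K·A) = 8.82 / (3.550 × 3580) = 0.0006941.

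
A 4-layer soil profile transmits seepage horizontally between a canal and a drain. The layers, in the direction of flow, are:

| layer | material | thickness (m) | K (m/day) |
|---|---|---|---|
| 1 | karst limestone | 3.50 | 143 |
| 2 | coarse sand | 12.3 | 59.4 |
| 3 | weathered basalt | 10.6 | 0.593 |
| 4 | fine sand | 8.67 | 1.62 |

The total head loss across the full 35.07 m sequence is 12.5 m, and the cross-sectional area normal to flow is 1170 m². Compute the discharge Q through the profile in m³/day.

623

Flow is perpendicular to layering, so the layers act in series and the equivalent K is the thickness-weighted harmonic mean.
Total thickness L = 3.50 + 12.3 + 10.6 + 8.67 = 35.07 m.
Σ(b_i/K_i) = 3.50/143 + 12.3/59.4 + 10.6/0.593 + 8.67/1.62 = 23.46 d.
K_eq = L / Σ(b_i/K_i) = 35.07 / 23.46 = 1.495 m/day.
Q = K_eq · A · (Δh/L) = 1.495 × 1170 × (12.5/35.07) = 623.4 m³/day.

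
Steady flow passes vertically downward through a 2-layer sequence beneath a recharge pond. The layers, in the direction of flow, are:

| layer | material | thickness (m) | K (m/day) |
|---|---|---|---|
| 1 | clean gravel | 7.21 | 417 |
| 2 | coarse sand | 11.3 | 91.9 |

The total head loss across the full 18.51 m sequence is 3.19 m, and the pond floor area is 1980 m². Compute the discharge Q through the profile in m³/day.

45000

Flow is perpendicular to layering, so the layers act in series and the equivalent K is the thickness-weighted harmonic mean.
Total thickness L = 7.21 + 11.3 = 18.51 m.
Σ(b_i/K_i) = 7.21/417 + 11.3/91.9 = 0.1402 d.
K_eq = L / Σ(b_i/K_i) = 18.51 / 0.1402 = 132.0 m/day.
Q = K_eq · A · (Δh/L) = 132.0 × 1980 × (3.19/18.51) = 45035 m³/day.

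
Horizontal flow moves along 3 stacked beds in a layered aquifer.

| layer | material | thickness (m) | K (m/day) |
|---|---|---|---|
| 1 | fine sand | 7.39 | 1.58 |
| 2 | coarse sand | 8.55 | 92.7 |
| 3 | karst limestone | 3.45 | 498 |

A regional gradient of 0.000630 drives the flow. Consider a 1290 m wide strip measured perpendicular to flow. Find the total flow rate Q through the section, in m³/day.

2050

Flow is parallel to layering, so each bed carries its own Darcy discharge and the transmissivities add.
Σ(K_i·b_i) = 1.58×7.39 + 92.7×8.55 + 498×3.45 = 2522 m²/day.
Hydraulic gradient i = 0.000630.
Q = Σ(K_i·b_i) · W · i = 2522 × 1290 × 0.0006300 = 2050 m³/day.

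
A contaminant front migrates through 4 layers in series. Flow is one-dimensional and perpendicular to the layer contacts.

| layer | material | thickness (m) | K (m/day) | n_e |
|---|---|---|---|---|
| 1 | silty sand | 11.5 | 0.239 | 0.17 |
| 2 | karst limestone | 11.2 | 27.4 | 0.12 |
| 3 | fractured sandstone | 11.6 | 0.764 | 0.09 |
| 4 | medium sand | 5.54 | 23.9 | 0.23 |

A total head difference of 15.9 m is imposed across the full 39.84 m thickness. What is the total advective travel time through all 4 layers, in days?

With flow normal to the layers, continuity requires the same specific discharge q through every layer.
Σ(b_i/K_i) = 11.5/0.239 + 11.2/27.4 + 11.6/0.764 + 5.54/23.9 = 63.94 d.
q = Δh / Σ(b_i/K_i) = 15.9 / 63.94 = 0.2487 m/day.
In each layer the seepage velocity is v_i = q/n_i, so the layer transit time is t_i = b_i·n_i / q:
  layer 1 (silty sand): t_1 = 11.5 × 0.17 / 0.2487 = 7.862 d
  layer 2 (karst limestone): t_2 = 11.2 × 0.12 / 0.2487 = 5.405 d
  layer 3 (fractured sandstone): t_3 = 11.6 × 0.09 / 0.2487 = 4.198 d
  layer 4 (medium sand): t_4 = 5.54 × 0.23 / 0.2487 = 5.124 d
Total t = Σ t_i = 22.59 days.

22.6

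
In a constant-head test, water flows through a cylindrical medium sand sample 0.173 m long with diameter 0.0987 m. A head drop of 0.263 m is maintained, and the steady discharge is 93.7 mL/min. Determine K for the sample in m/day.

Cross-sectional area A = π·(d/2)² = π × (0.0987/2)² = 0.007651 m².
Convert discharge: 93.7 mL/min = 1.562e-06 m³/s.
Darcy's law rearranged: K = Q·L / (A·Δh) = 1.562e-06 × 0.173 / (0.007651 × 0.263) = 0.0001343 m/s = 11.60 m/day.

11.6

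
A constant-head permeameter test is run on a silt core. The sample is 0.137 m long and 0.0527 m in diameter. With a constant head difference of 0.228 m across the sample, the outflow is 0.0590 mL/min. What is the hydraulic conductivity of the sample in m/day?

0.0234

Cross-sectional area A = π·(d/2)² = π × (0.0527/2)² = 0.002181 m².
Convert discharge: 0.0590 mL/min = 9.833e-10 m³/s.
Darcy's law rearranged: K = Q·L / (A·Δh) = 9.833e-10 × 0.137 / (0.002181 × 0.228) = 2.709e-07 m/s = 0.02340 m/day.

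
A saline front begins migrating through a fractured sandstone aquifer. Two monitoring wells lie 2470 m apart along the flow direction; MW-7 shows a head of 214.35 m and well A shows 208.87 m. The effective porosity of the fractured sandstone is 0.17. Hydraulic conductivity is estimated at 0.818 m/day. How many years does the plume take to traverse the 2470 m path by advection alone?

633

Hydraulic gradient i = (214.35 − 208.87) / 2470 = 5.48 / 2470 = 0.002219.
Darcy flux q = K · i = 0.8180 × 0.002219 = 0.001815 m/day.
Seepage velocity v = q / n_e = 0.001815 / 0.17 = 0.01068 m/day.
Travel time t = L / v = 2470 / 0.01068 = 2.314e+05 days = 633.5 years.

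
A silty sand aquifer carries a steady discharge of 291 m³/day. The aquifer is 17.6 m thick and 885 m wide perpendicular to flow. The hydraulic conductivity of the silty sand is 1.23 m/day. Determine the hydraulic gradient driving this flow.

0.0152

Cross-sectional area A = 885 × 17.6 = 15576 m².
From Q = K·A·i, i = Q / (K·A) = 291 / (1.230 × 15576) = 0.01519.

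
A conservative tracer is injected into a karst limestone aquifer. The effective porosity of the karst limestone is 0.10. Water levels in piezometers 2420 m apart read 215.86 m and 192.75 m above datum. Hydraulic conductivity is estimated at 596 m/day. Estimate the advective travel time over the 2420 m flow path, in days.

Hydraulic gradient i = (215.86 − 192.75) / 2420 = 23.11 / 2420 = 0.009550.
Darcy flux q = K · i = 596.0 × 0.009550 = 5.692 m/day.
Seepage velocity v = q / n_e = 5.692 / 0.10 = 56.92 m/day.
Travel time t = L / v = 2420 / 56.92 = 42.52 days.

42.5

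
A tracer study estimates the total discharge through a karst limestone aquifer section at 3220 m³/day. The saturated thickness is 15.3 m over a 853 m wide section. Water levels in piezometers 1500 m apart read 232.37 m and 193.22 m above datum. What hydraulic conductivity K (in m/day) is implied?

9.45

Cross-sectional area A = 853 × 15.3 = 13051 m².
Hydraulic gradient i = (232.37 − 193.22) / 1500 = 39.15 / 1500 = 0.02610.
From Q = K·A·i, K = Q / (A·i) = 3220 / (13051 × 0.02610) = 9.453 m/day.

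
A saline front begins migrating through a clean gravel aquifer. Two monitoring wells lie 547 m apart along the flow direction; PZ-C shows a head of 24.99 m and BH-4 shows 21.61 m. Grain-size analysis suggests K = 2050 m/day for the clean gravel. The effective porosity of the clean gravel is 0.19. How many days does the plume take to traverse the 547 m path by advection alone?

8.20

Hydraulic gradient i = (24.99 − 21.61) / 547 = 3.38 / 547 = 0.006179.
Darcy flux q = K · i = 2050 × 0.006179 = 12.67 m/day.
Seepage velocity v = q / n_e = 12.67 / 0.19 = 66.67 m/day.
Travel time t = L / v = 547 / 66.67 = 8.205 days.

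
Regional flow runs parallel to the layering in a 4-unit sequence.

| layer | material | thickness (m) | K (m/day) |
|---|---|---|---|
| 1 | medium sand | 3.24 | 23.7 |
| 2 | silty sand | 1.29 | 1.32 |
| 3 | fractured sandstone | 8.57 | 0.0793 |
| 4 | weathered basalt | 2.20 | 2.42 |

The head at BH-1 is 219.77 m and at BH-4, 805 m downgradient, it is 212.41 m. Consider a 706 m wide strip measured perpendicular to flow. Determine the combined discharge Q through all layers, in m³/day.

Flow is parallel to layering, so each bed carries its own Darcy discharge and the transmissivities add.
Σ(K_i·b_i) = 23.7×3.24 + 1.32×1.29 + 0.0793×8.57 + 2.42×2.20 = 84.49 m²/day.
Hydraulic gradient i = (219.77 − 212.41) / 805 = 7.36 / 805 = 0.009143.
Q = Σ(K_i·b_i) · W · i = 84.49 × 706 × 0.009143 = 545.4 m³/day.

545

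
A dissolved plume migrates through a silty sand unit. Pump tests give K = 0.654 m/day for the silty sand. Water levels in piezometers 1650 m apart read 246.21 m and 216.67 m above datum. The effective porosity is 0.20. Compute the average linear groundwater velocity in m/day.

0.0585

Hydraulic gradient i = (246.21 − 216.67) / 1650 = 29.54 / 1650 = 0.01790.
Darcy flux q = K · i = 0.6540 × 0.01790 = 0.01171 m/day.
Seepage velocity v = q / n_e = 0.01171 / 0.20 = 0.05854 m/day.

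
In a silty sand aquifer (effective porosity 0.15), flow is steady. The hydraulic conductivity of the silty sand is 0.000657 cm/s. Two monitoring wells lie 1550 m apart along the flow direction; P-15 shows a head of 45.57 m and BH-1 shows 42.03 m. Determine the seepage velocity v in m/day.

Convert K: 0.000657 cm/s × 864 = 0.5676 m/day.
Hydraulic gradient i = (45.57 − 42.03) / 1550 = 3.54 / 1550 = 0.002284.
Darcy flux q = K · i = 0.5676 × 0.002284 = 0.001296 m/day.
Seepage velocity v = q / n_e = 0.001296 / 0.15 = 0.008643 m/day.

0.00864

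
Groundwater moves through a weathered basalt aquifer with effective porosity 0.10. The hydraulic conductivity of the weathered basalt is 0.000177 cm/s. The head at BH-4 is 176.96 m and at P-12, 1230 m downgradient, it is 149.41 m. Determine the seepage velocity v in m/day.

Convert K: 0.000177 cm/s × 864 = 0.1529 m/day.
Hydraulic gradient i = (176.96 − 149.41) / 1230 = 27.55 / 1230 = 0.02240.
Darcy flux q = K · i = 0.1529 × 0.02240 = 0.003425 m/day.
Seepage velocity v = q / n_e = 0.003425 / 0.10 = 0.03425 m/day.

0.0343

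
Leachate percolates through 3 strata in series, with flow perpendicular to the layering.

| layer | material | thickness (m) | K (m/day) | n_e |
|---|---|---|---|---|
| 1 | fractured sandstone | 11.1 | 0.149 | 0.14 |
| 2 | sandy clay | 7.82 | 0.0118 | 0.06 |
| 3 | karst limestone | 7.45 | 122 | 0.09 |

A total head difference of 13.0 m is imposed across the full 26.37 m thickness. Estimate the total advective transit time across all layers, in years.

0.418

With flow normal to the layers, continuity requires the same specific discharge q through every layer.
Σ(b_i/K_i) = 11.1/0.149 + 7.82/0.0118 + 7.45/122 = 737.3 d.
q = Δh / Σ(b_i/K_i) = 13.0 / 737.3 = 0.01763 m/day.
In each layer the seepage velocity is v_i = q/n_i, so the layer transit time is t_i = b_i·n_i / q:
  layer 1 (fractured sandstone): t_1 = 11.1 × 0.14 / 0.01763 = 88.13 d
  layer 2 (sandy clay): t_2 = 7.82 × 0.06 / 0.01763 = 26.61 d
  layer 3 (karst limestone): t_3 = 7.45 × 0.09 / 0.01763 = 38.03 d
Total t = Σ t_i = 152.8 days = 0.4183 years.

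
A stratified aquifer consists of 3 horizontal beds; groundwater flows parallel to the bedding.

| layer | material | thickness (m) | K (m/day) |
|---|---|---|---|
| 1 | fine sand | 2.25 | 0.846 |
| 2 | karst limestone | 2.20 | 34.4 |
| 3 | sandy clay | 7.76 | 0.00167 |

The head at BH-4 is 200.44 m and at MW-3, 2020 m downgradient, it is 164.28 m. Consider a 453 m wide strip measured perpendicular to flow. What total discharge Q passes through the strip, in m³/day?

629

Flow is parallel to layering, so each bed carries its own Darcy discharge and the transmissivities add.
Σ(K_i·b_i) = 0.846×2.25 + 34.4×2.20 + 0.00167×7.76 = 77.60 m²/day.
Hydraulic gradient i = (200.44 − 164.28) / 2020 = 36.16 / 2020 = 0.01790.
Q = Σ(K_i·b_i) · W · i = 77.60 × 453 × 0.01790 = 629.2 m³/day.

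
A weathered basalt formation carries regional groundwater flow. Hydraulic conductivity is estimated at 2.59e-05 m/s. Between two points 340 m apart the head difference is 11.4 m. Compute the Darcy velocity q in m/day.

0.0750

Convert K: 2.59e-05 m/s × 86400 = 2.238 m/day.
Hydraulic gradient i = Δh / L = 11.4 / 340 = 0.03353.
Specific discharge q = K · i = 2.238 × 0.03353 = 0.07503 m/day.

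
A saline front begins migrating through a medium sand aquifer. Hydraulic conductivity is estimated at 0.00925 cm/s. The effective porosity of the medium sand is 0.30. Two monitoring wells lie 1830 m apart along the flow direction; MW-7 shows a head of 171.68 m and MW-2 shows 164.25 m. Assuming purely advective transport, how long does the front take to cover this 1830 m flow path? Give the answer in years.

46.3

Convert K: 0.00925 cm/s × 864 = 7.992 m/day.
Hydraulic gradient i = (171.68 − 164.25) / 1830 = 7.43 / 1830 = 0.004060.
Darcy flux q = K · i = 7.992 × 0.004060 = 0.03245 m/day.
Seepage velocity v = q / n_e = 0.03245 / 0.30 = 0.1082 m/day.
Travel time t = L / v = 1830 / 0.1082 = 16919 days = 46.32 years.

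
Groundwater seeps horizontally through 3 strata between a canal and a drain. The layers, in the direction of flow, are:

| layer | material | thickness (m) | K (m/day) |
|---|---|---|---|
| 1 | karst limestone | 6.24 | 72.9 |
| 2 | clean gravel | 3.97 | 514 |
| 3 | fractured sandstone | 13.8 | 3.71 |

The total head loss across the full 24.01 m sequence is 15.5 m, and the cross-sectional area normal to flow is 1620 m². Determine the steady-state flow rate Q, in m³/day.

Flow is perpendicular to layering, so the layers act in series and the equivalent K is the thickness-weighted harmonic mean.
Total thickness L = 6.24 + 3.97 + 13.8 = 24.01 m.
Σ(b_i/K_i) = 6.24/72.9 + 3.97/514 + 13.8/3.71 = 3.813 d.
K_eq = L / Σ(b_i/K_i) = 24.01 / 3.813 = 6.297 m/day.
Q = K_eq · A · (Δh/L) = 6.297 × 1620 × (15.5/24.01) = 6585 m³/day.

6590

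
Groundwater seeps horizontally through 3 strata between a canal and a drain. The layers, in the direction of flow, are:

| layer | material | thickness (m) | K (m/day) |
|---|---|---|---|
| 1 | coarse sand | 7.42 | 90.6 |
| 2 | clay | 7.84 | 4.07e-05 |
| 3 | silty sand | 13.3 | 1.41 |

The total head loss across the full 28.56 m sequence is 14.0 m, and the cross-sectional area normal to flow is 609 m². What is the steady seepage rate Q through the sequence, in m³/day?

Flow is perpendicular to layering, so the layers act in series and the equivalent K is the thickness-weighted harmonic mean.
Total thickness L = 7.42 + 7.84 + 13.3 = 28.56 m.
Σ(b_i/K_i) = 7.42/90.6 + 7.84/4.07e-05 + 13.3/1.41 = 1.926e+05 d.
K_eq = L / Σ(b_i/K_i) = 28.56 / 1.926e+05 = 0.0001483 m/day.
Q = K_eq · A · (Δh/L) = 0.0001483 × 609 × (14.0/28.56) = 0.04426 m³/day.

0.0443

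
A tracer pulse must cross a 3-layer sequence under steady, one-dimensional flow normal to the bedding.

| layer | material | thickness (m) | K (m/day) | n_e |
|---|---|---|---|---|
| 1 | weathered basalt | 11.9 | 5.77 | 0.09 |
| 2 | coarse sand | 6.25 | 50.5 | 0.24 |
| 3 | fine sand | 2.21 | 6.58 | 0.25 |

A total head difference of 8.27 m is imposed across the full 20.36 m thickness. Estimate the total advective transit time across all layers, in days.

With flow normal to the layers, continuity requires the same specific discharge q through every layer.
Σ(b_i/K_i) = 11.9/5.77 + 6.25/50.5 + 2.21/6.58 = 2.522 d.
q = Δh / Σ(b_i/K_i) = 8.27 / 2.522 = 3.279 m/day.
In each layer the seepage velocity is v_i = q/n_i, so the layer transit time is t_i = b_i·n_i / q:
  layer 1 (weathered basalt): t_1 = 11.9 × 0.09 / 3.279 = 0.3266 d
  layer 2 (coarse sand): t_2 = 6.25 × 0.24 / 3.279 = 0.4574 d
  layer 3 (fine sand): t_3 = 2.21 × 0.25 / 3.279 = 0.1685 d
Total t = Σ t_i = 0.9525 days.

0.953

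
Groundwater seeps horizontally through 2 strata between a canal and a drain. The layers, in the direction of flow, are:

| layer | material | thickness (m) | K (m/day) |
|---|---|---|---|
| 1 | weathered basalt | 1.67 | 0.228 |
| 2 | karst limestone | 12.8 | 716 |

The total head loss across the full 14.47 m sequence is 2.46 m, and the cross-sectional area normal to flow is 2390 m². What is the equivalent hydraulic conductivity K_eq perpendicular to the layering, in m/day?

Flow is perpendicular to layering, so the layers act in series and the equivalent K is the thickness-weighted harmonic mean.
Total thickness L = 1.67 + 12.8 = 14.47 m.
Σ(b_i/K_i) = 1.67/0.228 + 12.8/716 = 7.342 d.
K_eq = L / Σ(b_i/K_i) = 14.47 / 7.342 = 1.971 m/day.

1.97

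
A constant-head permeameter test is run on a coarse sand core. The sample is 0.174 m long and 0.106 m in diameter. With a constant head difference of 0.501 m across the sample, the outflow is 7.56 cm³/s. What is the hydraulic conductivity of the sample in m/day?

Cross-sectional area A = π·(d/2)² = π × (0.106/2)² = 0.008825 m².
Convert discharge: 7.56 cm³/s = 7.560e-06 m³/s.
Darcy's law rearranged: K = Q·L / (A·Δh) = 7.560e-06 × 0.174 / (0.008825 × 0.501) = 0.0002975 m/s = 25.71 m/day.

25.7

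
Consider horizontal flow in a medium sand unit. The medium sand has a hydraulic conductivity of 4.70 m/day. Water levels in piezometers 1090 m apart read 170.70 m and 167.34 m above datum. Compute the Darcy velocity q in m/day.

0.0145

Hydraulic gradient i = (170.70 − 167.34) / 1090 = 3.36 / 1090 = 0.003083.
Specific discharge q = K · i = 4.700 × 0.003083 = 0.01449 m/day.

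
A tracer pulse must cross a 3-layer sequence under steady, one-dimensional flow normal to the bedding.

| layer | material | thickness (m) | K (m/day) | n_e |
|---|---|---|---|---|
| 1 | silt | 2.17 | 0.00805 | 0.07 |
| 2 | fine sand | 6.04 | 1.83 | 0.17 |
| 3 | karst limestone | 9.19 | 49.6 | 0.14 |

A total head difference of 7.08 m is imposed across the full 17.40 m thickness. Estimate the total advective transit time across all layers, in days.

95.1

With flow normal to the layers, continuity requires the same specific discharge q through every layer.
Σ(b_i/K_i) = 2.17/0.00805 + 6.04/1.83 + 9.19/49.6 = 273.1 d.
q = Δh / Σ(b_i/K_i) = 7.08 / 273.1 = 0.02593 m/day.
In each layer the seepage velocity is v_i = q/n_i, so the layer transit time is t_i = b_i·n_i / q:
  layer 1 (silt): t_1 = 2.17 × 0.07 / 0.02593 = 5.858 d
  layer 2 (fine sand): t_2 = 6.04 × 0.17 / 0.02593 = 39.60 d
  layer 3 (karst limestone): t_3 = 9.19 × 0.14 / 0.02593 = 49.62 d
Total t = Σ t_i = 95.08 days.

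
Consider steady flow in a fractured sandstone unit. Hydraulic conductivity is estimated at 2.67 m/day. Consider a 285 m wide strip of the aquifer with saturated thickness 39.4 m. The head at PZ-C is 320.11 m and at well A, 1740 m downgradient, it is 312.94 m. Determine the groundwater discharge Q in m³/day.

124

Cross-sectional area A = 285 × 39.4 = 11229 m².
Hydraulic gradient i = (320.11 − 312.94) / 1740 = 7.17 / 1740 = 0.004121.
Darcy's law: Q = K · A · i = 2.670 × 11229 × 0.004121 = 123.5 m³/day.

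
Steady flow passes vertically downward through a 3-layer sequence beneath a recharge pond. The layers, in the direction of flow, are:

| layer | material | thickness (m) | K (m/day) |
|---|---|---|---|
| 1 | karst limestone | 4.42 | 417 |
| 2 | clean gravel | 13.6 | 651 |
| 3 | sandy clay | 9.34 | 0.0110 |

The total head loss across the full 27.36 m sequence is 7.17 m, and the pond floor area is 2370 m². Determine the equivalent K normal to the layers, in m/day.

Flow is perpendicular to layering, so the layers act in series and the equivalent K is the thickness-weighted harmonic mean.
Total thickness L = 4.42 + 13.6 + 9.34 = 27.36 m.
Σ(b_i/K_i) = 4.42/417 + 13.6/651 + 9.34/0.0110 = 849.1 d.
K_eq = L / Σ(b_i/K_i) = 27.36 / 849.1 = 0.03222 m/day.

0.0322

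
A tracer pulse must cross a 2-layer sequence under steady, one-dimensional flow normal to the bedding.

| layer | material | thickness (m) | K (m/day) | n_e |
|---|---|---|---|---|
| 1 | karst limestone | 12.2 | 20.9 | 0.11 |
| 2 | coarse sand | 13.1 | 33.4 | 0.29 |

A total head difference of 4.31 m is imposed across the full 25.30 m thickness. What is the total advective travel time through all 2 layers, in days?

1.16

With flow normal to the layers, continuity requires the same specific discharge q through every layer.
Σ(b_i/K_i) = 12.2/20.9 + 13.1/33.4 = 0.9759 d.
q = Δh / Σ(b_i/K_i) = 4.31 / 0.9759 = 4.416 m/day.
In each layer the seepage velocity is v_i = q/n_i, so the layer transit time is t_i = b_i·n_i / q:
  layer 1 (karst limestone): t_1 = 12.2 × 0.11 / 4.416 = 0.3039 d
  layer 2 (coarse sand): t_2 = 13.1 × 0.29 / 4.416 = 0.8602 d
Total t = Σ t_i = 1.164 days.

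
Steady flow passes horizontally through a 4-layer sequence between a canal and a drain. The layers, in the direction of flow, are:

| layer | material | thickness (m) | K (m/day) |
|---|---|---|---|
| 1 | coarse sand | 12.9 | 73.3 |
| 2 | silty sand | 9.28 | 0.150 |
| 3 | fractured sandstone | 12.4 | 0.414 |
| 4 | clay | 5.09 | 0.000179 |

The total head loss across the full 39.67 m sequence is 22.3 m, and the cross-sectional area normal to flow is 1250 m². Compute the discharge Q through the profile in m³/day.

Flow is perpendicular to layering, so the layers act in series and the equivalent K is the thickness-weighted harmonic mean.
Total thickness L = 12.9 + 9.28 + 12.4 + 5.09 = 39.67 m.
Σ(b_i/K_i) = 12.9/73.3 + 9.28/0.150 + 12.4/0.414 + 5.09/0.000179 = 28528 d.
K_eq = L / Σ(b_i/K_i) = 39.67 / 28528 = 0.001391 m/day.
Q = K_eq · A · (Δh/L) = 0.001391 × 1250 × (22.3/39.67) = 0.9771 m³/day.

0.977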